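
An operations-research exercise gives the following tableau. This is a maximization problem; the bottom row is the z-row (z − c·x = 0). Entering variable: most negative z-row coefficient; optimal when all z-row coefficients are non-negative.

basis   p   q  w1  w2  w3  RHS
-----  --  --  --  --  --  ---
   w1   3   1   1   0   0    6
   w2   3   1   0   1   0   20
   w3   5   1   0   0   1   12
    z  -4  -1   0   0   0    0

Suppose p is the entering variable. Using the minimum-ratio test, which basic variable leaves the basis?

w1

Column p entries and ratios — w1: 6/3 = 2; w2: 20/3 = 20/3; w3: 12/5 = 12/5.
Smallest ratio is 2 in the row of w1, so w1 leaves.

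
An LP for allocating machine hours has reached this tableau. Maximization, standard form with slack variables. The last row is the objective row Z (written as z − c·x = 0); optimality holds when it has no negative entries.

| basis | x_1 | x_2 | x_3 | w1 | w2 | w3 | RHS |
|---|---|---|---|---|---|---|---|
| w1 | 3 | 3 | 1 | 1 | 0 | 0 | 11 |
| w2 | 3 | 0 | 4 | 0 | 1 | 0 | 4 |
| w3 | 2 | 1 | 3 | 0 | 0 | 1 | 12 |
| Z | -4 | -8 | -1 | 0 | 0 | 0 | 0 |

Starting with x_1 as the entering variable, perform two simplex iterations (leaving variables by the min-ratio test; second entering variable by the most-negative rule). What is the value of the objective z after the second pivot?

24

Ratio test on column x_1 — row 1: 11/3 = 11/3; row 2: 4/3 = 4/3; row 3: 12/2 = 6. Minimum is 4/3 at row 2 (w2 leaves); pivot element 3.
Pivot on row 2; the Z-row RHS becomes 0 − (-4)·(4/3) = 16/3.
Next entering variable (most negative Z-row entry -8): x_2.
Ratio test on column x_2 — row 1: 7/3 = 7/3; row 2: entry 0 ≤ 0; row 3: (28/3)/1 = 28/3. Minimum is 7/3 at row 1 (w1 leaves); pivot element 3.
After the second pivot the Z-row RHS is 16/3 − (-8)·(7/3) = 24.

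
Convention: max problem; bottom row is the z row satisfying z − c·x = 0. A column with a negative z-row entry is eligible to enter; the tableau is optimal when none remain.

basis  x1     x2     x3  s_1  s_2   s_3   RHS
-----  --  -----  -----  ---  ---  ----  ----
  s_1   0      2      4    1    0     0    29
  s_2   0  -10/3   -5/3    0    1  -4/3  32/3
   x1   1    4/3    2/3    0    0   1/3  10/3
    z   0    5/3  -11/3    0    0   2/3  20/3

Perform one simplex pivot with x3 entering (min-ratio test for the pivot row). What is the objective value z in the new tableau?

25

Ratio test on column x3 — row 1: 29/4 = 29/4; row 2: entry -5/3 ≤ 0; row 3: (10/3)/(2/3) = 5. Minimum is 5 at row 3 (x1 leaves); pivot element 2/3.
Pivot on row 3; the z-row RHS becomes 20/3 − (-11/3)·5 = 25.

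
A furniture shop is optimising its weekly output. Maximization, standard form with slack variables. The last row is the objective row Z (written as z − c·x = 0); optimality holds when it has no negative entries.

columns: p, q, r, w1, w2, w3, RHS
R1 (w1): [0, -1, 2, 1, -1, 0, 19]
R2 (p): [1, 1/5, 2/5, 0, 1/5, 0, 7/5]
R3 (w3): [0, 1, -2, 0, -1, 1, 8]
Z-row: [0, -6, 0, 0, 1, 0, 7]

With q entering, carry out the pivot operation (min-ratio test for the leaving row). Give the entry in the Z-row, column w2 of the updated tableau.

7

Ratio test on column q — row 1: entry -1 ≤ 0; row 2: (7/5)/(1/5) = 7; row 3: 8/1 = 8. Minimum is 7 at row 2 (p leaves); pivot element 1/5.
Divide row 2 by 1/5; eliminate column q from the other rows.
Z-row update in column w2: 1 − (-6)·1 = 7.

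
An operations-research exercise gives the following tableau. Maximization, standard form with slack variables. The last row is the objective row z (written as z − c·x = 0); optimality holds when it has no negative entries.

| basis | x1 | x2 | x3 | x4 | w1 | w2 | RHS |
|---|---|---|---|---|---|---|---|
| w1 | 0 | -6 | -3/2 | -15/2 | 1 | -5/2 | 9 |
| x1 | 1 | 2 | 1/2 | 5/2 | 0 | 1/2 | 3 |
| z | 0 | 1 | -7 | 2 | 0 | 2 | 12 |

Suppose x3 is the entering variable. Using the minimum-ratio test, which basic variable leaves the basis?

Column x3 entries and ratios — w1: -3/2 ≤ 0, skip; x1: 3/(1/2) = 6.
Smallest ratio is 6 in the row of x1, so x1 leaves.

x1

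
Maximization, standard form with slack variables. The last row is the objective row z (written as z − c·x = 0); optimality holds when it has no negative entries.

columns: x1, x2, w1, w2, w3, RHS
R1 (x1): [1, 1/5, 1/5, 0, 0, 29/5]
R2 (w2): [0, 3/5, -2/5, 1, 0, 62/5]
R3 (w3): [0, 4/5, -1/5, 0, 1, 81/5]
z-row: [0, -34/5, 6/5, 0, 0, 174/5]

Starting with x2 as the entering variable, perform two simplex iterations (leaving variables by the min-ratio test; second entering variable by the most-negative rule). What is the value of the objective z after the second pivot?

Ratio test on column x2 — row 1: (29/5)/(1/5) = 29; row 2: (62/5)/(3/5) = 62/3; row 3: (81/5)/(4/5) = 81/4. Minimum is 81/4 at row 3 (w3 leaves); pivot element 4/5.
Pivot on row 3; the z-row RHS becomes 174/5 − (-34/5)·(81/4) = 345/2.
Next entering variable (most negative z-row entry -1/2): w1.
Ratio test on column w1 — row 1: (7/4)/(1/4) = 7; row 2: entry -1/4 ≤ 0; row 3: entry -1/4 ≤ 0. Minimum is 7 at row 1 (x1 leaves); pivot element 1/4.
After the second pivot the z-row RHS is 345/2 − (-1/2)·7 = 176.

176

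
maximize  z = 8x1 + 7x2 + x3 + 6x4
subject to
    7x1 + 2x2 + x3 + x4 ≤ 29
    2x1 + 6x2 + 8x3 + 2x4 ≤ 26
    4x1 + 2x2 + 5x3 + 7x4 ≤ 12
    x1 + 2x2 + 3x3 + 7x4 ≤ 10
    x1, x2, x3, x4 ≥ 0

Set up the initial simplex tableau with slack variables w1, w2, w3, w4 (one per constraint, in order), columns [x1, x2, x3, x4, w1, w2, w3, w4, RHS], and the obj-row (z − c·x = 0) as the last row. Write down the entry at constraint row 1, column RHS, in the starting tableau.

The RHS of constraint 1 is b_1 = 29.

29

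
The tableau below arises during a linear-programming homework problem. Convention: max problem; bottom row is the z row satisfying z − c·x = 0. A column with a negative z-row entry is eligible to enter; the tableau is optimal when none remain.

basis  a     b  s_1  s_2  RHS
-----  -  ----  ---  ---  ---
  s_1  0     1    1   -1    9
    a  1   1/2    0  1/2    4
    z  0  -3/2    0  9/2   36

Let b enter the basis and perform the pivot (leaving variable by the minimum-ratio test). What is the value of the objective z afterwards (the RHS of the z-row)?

48

Ratio test on column b — row 1: 9/1 = 9; row 2: 4/(1/2) = 8. Minimum is 8 at row 2 (a leaves); pivot element 1/2.
Pivot on row 2; the z-row RHS becomes 36 − (-3/2)·8 = 48.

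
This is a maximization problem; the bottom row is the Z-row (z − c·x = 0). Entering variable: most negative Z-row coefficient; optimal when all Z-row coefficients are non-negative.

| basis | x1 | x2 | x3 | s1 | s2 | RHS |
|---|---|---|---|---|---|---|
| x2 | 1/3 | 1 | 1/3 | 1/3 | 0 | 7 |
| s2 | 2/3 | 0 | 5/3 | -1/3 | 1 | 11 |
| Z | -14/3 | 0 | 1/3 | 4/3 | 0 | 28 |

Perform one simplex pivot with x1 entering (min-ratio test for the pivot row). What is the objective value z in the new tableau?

Ratio test on column x1 — row 1: 7/(1/3) = 21; row 2: 11/(2/3) = 33/2. Minimum is 33/2 at row 2 (s2 leaves); pivot element 2/3.
Pivot on row 2; the Z-row RHS becomes 28 − (-14/3)·(33/2) = 105.

105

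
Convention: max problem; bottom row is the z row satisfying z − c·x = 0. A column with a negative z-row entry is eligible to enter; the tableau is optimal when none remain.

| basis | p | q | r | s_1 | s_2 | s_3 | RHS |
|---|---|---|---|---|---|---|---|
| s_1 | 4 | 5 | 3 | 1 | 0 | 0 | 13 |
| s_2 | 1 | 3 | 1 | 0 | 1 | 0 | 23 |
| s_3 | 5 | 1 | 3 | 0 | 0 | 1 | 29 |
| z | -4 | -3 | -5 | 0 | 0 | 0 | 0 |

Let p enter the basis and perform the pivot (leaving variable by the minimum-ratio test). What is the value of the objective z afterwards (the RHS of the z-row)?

13

Ratio test on column p — row 1: 13/4 = 13/4; row 2: 23/1 = 23; row 3: 29/5 = 29/5. Minimum is 13/4 at row 1 (s_1 leaves); pivot element 4.
Pivot on row 1; the z-row RHS becomes 0 − (-4)·(13/4) = 13.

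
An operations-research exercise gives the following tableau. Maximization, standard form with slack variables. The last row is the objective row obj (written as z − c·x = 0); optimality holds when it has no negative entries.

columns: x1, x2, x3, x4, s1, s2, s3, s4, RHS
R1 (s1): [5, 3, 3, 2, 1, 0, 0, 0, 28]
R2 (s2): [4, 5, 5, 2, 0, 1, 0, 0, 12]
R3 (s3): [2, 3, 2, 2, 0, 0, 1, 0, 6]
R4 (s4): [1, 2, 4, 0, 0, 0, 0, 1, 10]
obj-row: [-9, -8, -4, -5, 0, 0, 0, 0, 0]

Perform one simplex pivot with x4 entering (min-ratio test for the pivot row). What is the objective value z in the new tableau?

15

Ratio test on column x4 — row 1: 28/2 = 14; row 2: 12/2 = 6; row 3: 6/2 = 3; row 4: entry 0 ≤ 0. Minimum is 3 at row 3 (s3 leaves); pivot element 2.
Pivot on row 3; the obj-row RHS becomes 0 − (-5)·3 = 15.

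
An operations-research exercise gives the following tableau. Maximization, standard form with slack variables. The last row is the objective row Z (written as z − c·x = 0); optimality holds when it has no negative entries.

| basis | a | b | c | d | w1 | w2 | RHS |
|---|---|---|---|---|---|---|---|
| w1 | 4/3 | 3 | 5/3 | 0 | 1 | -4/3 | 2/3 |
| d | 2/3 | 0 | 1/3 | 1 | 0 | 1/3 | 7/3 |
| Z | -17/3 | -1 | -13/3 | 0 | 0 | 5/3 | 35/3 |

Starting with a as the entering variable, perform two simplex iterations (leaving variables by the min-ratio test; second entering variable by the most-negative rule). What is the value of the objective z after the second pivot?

Ratio test on column a — row 1: (2/3)/(4/3) = 1/2; row 2: (7/3)/(2/3) = 7/2. Minimum is 1/2 at row 1 (w1 leaves); pivot element 4/3.
Pivot on row 1; the Z-row RHS becomes 35/3 − (-17/3)·(1/2) = 29/2.
Next entering variable (most negative Z-row entry -4): w2.
Ratio test on column w2 — row 1: entry -1 ≤ 0; row 2: 2/1 = 2. Minimum is 2 at row 2 (d leaves); pivot element 1.
After the second pivot the Z-row RHS is 29/2 − (-4)·2 = 45/2.

45/2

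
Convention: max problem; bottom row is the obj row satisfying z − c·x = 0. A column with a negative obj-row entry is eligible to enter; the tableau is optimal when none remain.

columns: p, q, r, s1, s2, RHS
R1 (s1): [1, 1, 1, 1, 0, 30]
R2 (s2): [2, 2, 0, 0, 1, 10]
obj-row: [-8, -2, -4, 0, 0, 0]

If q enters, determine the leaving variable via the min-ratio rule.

Column q entries and ratios — s1: 30/1 = 30; s2: 10/2 = 5.
Smallest ratio is 5 in the row of s2, so s2 leaves.

s2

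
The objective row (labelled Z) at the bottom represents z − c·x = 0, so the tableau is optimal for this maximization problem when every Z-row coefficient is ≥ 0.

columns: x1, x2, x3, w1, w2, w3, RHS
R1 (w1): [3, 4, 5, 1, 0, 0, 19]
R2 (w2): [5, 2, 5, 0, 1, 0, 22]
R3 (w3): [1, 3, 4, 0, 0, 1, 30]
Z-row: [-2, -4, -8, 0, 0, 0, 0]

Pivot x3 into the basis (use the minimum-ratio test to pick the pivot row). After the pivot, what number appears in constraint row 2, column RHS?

3

Ratio test on column x3 — row 1: 19/5 = 19/5; row 2: 22/5 = 22/5; row 3: 30/4 = 15/2. Minimum is 19/5 at row 1 (w1 leaves); pivot element 5.
Divide row 1 by 5; eliminate column x3 from the other rows.
Row 2 update in column RHS: 22 − 5·(19/5) = 3.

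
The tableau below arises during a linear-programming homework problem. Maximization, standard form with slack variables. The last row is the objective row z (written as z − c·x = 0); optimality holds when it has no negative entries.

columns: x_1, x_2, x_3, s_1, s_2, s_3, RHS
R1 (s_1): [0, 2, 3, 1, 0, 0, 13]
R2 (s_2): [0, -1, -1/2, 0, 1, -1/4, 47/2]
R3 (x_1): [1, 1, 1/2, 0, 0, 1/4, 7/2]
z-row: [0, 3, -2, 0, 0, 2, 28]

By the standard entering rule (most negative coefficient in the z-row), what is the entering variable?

Negative z-row entries: x_3: -2.
The most negative is -2 in column x_3, so x_3 enters.

x_3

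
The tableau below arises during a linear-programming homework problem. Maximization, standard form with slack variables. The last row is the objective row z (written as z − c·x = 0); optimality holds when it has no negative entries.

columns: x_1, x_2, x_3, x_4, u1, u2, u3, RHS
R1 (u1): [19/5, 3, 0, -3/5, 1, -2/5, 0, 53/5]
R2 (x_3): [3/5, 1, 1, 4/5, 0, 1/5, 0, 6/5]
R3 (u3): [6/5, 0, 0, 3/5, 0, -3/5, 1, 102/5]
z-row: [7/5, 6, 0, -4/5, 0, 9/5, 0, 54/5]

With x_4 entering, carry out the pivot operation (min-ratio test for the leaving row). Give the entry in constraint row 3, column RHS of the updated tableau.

39/2

Ratio test on column x_4 — row 1: entry -3/5 ≤ 0; row 2: (6/5)/(4/5) = 3/2; row 3: (102/5)/(3/5) = 34. Minimum is 3/2 at row 2 (x_3 leaves); pivot element 4/5.
Divide row 2 by 4/5; eliminate column x_4 from the other rows.
Row 3 update in column RHS: 102/5 − (3/5)·(3/2) = 39/2.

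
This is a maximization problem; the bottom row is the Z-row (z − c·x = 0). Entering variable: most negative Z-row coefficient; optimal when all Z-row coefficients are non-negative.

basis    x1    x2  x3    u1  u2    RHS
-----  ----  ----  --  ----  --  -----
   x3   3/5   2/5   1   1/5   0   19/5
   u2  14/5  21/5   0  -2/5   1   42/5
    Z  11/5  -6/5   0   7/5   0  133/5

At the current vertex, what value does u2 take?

42/5

u2 is basic (row 2); its value is the RHS of that row, 42/5.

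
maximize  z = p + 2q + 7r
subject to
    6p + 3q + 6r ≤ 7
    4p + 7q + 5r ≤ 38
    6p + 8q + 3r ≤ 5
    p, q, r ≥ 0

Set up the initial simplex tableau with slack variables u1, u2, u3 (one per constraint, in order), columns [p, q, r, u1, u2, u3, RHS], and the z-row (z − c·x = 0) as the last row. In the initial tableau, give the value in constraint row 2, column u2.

1

Slack u2 belongs to constraint 2; its column is the unit vector e_2, so the entry in row 2 is 1.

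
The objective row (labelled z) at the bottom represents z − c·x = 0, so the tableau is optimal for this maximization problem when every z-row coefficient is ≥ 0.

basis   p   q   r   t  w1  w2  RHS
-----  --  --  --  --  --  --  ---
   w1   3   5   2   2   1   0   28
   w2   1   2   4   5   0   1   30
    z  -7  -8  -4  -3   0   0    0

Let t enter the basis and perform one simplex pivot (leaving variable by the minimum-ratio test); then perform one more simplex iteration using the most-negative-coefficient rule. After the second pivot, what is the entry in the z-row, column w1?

Ratio test on column t — row 1: 28/2 = 14; row 2: 30/5 = 6. Minimum is 6 at row 2 (w2 leaves); pivot element 5.
Divide row 2 by 5; eliminate column t from the other rows.
Second iteration: most negative z-row entry is -34/5 in column q, so q enters.
Ratio test on column q — row 1: 16/(21/5) = 80/21; row 2: 6/(2/5) = 15. Minimum is 80/21 at row 1 (w1 leaves); pivot element 21/5.
Divide row 1 by 21/5; eliminate column q from the other rows.
After both pivots, the entry at the z-row, column w1 is 34/21.

34/21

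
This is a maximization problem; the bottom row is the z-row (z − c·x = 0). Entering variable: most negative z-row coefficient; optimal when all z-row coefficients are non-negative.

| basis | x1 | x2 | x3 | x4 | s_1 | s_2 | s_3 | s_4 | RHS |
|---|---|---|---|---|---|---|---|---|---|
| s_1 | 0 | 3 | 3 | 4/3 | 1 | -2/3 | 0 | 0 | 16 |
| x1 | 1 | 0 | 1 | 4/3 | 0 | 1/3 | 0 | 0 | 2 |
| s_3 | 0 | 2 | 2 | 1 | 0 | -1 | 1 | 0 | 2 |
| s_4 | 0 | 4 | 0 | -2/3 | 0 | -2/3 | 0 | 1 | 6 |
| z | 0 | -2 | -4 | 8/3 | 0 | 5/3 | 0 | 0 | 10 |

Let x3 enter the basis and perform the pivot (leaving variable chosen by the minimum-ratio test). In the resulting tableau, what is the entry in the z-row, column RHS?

14

Ratio test on column x3 — row 1: 16/3 = 16/3; row 2: 2/1 = 2; row 3: 2/2 = 1; row 4: entry 0 ≤ 0. Minimum is 1 at row 3 (s_3 leaves); pivot element 2.
Divide row 3 by 2; eliminate column x3 from the other rows.
z-row update in column RHS: 10 − (-4)·1 = 14.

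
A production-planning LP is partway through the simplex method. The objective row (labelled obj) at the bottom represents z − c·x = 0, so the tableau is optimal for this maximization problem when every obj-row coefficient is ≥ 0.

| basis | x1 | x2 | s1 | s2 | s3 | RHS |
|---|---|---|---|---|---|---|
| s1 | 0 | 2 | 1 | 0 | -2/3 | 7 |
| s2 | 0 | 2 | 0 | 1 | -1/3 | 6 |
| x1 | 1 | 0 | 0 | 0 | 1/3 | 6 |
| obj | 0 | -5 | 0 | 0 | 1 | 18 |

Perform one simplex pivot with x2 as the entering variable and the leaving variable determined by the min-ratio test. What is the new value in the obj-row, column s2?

Ratio test on column x2 — row 1: 7/2 = 7/2; row 2: 6/2 = 3; row 3: entry 0 ≤ 0. Minimum is 3 at row 2 (s2 leaves); pivot element 2.
Divide row 2 by 2; eliminate column x2 from the other rows.
obj-row update in column s2: 0 − (-5)·(1/2) = 5/2.

5/2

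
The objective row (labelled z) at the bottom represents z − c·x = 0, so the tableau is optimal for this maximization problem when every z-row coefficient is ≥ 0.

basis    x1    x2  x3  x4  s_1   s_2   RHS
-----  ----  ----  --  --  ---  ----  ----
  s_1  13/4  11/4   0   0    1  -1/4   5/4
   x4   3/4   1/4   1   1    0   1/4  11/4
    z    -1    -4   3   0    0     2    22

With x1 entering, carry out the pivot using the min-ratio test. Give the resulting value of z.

291/13

Ratio test on column x1 — row 1: (5/4)/(13/4) = 5/13; row 2: (11/4)/(3/4) = 11/3. Minimum is 5/13 at row 1 (s_1 leaves); pivot element 13/4.
Pivot on row 1; the z-row RHS becomes 22 − (-1)·(5/13) = 291/13.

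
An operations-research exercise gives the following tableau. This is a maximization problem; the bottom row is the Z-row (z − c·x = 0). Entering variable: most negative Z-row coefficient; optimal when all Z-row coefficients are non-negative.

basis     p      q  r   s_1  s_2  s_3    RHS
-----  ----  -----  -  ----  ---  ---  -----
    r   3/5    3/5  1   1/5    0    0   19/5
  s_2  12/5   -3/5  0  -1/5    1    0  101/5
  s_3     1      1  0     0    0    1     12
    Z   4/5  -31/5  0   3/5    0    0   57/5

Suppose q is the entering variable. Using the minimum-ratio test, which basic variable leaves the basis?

r

Column q entries and ratios — r: (19/5)/(3/5) = 19/3; s_2: -3/5 ≤ 0, skip; s_3: 12/1 = 12.
Smallest ratio is 19/3 in the row of r, so r leaves.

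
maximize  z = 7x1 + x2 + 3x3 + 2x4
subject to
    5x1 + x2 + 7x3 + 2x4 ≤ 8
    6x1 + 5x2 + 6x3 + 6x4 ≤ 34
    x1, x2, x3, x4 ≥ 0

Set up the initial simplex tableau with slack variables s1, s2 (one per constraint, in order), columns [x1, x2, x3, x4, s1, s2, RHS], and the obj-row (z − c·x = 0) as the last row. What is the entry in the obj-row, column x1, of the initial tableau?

-7

The obj-row carries the negated objective coefficients: the x1 entry is -7.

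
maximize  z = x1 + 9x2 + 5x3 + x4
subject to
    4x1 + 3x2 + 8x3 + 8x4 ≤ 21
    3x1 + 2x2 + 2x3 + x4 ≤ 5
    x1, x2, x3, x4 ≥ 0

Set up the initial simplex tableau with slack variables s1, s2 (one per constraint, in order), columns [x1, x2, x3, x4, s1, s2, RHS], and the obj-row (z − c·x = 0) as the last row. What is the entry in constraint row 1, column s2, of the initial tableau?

0

Slack s2 belongs to constraint 2; its column is the unit vector e_2, so the entry in row 1 is 0.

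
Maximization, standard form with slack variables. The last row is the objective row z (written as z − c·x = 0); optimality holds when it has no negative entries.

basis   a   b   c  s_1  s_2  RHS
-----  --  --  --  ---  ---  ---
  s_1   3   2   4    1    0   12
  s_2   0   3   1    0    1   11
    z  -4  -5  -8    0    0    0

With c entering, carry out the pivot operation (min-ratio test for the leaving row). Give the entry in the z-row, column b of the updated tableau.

Ratio test on column c — row 1: 12/4 = 3; row 2: 11/1 = 11. Minimum is 3 at row 1 (s_1 leaves); pivot element 4.
Divide row 1 by 4; eliminate column c from the other rows.
z-row update in column b: -5 − (-8)·(1/2) = -1.

-1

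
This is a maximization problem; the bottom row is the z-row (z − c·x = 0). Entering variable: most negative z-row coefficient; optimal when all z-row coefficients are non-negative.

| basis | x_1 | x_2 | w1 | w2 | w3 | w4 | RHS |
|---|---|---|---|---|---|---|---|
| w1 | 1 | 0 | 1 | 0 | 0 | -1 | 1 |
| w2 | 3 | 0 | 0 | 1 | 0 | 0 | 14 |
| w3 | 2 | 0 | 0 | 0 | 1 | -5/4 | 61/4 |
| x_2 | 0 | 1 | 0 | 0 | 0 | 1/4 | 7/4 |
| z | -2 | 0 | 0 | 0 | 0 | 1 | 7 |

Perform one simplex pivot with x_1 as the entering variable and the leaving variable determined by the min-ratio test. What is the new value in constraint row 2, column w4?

3

Ratio test on column x_1 — row 1: 1/1 = 1; row 2: 14/3 = 14/3; row 3: (61/4)/2 = 61/8; row 4: entry 0 ≤ 0. Minimum is 1 at row 1 (w1 leaves); pivot element 1.
Divide row 1 by 1; eliminate column x_1 from the other rows.
Row 2 update in column w4: 0 − 3·(-1) = 3.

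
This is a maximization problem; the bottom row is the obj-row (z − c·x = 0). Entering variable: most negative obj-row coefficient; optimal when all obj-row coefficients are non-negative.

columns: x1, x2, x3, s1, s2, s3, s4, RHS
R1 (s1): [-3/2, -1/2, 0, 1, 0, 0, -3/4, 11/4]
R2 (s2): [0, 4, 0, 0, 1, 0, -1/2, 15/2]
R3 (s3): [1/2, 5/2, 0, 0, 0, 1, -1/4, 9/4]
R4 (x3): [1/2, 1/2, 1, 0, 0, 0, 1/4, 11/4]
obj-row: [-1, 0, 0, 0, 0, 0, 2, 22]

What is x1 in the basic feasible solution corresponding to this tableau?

0

x1 is not in the basis, so in the current basic feasible solution x1 = 0.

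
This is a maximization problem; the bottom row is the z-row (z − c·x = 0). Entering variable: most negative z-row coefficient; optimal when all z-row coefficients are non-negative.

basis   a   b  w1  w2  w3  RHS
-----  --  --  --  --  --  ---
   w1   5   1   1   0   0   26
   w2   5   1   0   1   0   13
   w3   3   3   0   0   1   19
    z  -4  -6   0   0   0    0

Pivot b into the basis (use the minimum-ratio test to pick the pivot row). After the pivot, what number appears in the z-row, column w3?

2

Ratio test on column b — row 1: 26/1 = 26; row 2: 13/1 = 13; row 3: 19/3 = 19/3. Minimum is 19/3 at row 3 (w3 leaves); pivot element 3.
Divide row 3 by 3; eliminate column b from the other rows.
z-row update in column w3: 0 − (-6)·(1/3) = 2.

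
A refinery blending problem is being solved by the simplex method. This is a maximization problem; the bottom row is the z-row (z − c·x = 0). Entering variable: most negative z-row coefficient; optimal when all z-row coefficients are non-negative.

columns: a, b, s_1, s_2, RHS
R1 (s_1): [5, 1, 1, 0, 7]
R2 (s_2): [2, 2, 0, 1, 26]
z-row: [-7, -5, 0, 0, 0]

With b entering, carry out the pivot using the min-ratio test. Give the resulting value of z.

Ratio test on column b — row 1: 7/1 = 7; row 2: 26/2 = 13. Minimum is 7 at row 1 (s_1 leaves); pivot element 1.
Pivot on row 1; the z-row RHS becomes 0 − (-5)·7 = 35.

35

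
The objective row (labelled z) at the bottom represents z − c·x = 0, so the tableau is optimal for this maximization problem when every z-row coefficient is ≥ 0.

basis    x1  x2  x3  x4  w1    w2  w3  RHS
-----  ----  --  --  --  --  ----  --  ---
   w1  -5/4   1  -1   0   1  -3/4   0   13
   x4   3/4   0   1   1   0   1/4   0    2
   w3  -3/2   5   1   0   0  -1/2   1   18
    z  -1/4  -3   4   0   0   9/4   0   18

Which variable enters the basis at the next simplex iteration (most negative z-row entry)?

x2

Negative z-row entries: x1: -1/4, x2: -3.
The most negative is -3 in column x2, so x2 enters.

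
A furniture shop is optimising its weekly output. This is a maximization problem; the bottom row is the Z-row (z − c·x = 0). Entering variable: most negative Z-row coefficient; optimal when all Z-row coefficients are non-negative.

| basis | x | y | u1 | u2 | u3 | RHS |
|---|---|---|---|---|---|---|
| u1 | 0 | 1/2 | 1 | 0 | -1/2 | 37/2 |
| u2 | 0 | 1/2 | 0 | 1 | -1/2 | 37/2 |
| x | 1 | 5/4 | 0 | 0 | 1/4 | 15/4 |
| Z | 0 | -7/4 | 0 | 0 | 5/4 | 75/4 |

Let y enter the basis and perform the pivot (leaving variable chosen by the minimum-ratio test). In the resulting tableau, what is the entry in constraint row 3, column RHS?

3

Ratio test on column y — row 1: (37/2)/(1/2) = 37; row 2: (37/2)/(1/2) = 37; row 3: (15/4)/(5/4) = 3. Minimum is 3 at row 3 (x leaves); pivot element 5/4.
Divide row 3 by 5/4; eliminate column y from the other rows.
In the new row 3, the RHS entry is the old entry divided by the pivot: (15/4)/(5/4) = 3.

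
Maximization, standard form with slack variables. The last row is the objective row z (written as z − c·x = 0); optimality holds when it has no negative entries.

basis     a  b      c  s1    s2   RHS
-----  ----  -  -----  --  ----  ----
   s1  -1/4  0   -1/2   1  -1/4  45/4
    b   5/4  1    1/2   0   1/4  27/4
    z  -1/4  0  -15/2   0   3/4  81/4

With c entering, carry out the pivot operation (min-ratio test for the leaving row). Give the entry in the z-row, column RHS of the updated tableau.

Ratio test on column c — row 1: entry -1/2 ≤ 0; row 2: (27/4)/(1/2) = 27/2. Minimum is 27/2 at row 2 (b leaves); pivot element 1/2.
Divide row 2 by 1/2; eliminate column c from the other rows.
z-row update in column RHS: 81/4 − (-15/2)·(27/2) = 243/2.

243/2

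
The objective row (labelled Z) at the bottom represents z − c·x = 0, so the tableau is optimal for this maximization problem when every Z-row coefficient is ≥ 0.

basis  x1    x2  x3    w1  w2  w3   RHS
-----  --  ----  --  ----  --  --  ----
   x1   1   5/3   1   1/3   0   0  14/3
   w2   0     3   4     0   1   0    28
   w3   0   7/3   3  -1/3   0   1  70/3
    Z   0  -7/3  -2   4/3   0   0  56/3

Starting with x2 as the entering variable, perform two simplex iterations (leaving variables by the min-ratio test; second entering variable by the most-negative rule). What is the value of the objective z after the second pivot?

Ratio test on column x2 — row 1: (14/3)/(5/3) = 14/5; row 2: 28/3 = 28/3; row 3: (70/3)/(7/3) = 10. Minimum is 14/5 at row 1 (x1 leaves); pivot element 5/3.
Pivot on row 1; the Z-row RHS becomes 56/3 − (-7/3)·(14/5) = 126/5.
Next entering variable (most negative Z-row entry -3/5): x3.
Ratio test on column x3 — row 1: (14/5)/(3/5) = 14/3; row 2: (98/5)/(11/5) = 98/11; row 3: (84/5)/(8/5) = 21/2. Minimum is 14/3 at row 1 (x2 leaves); pivot element 3/5.
After the second pivot the Z-row RHS is 126/5 − (-3/5)·(14/3) = 28.

28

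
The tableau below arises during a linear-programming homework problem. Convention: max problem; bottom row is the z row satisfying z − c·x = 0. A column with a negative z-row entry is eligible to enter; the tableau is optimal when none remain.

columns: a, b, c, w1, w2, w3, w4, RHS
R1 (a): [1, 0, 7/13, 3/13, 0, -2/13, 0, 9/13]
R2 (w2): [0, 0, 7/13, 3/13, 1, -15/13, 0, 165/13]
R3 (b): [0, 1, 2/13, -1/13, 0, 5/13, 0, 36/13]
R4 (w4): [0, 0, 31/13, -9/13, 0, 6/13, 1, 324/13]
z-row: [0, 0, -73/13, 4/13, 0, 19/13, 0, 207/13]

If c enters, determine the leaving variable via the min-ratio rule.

a

Column c entries and ratios — a: (9/13)/(7/13) = 9/7; w2: (165/13)/(7/13) = 165/7; b: (36/13)/(2/13) = 18; w4: (324/13)/(31/13) = 324/31.
Smallest ratio is 9/7 in the row of a, so a leaves.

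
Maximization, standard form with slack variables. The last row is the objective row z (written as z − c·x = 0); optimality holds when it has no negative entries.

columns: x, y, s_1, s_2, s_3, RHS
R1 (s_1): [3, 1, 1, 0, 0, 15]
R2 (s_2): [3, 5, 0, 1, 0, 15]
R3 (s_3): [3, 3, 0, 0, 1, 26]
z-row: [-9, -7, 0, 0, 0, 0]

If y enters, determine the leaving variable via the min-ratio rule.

Column y entries and ratios — s_1: 15/1 = 15; s_2: 15/5 = 3; s_3: 26/3 = 26/3.
Smallest ratio is 3 in the row of s_2, so s_2 leaves.

s_2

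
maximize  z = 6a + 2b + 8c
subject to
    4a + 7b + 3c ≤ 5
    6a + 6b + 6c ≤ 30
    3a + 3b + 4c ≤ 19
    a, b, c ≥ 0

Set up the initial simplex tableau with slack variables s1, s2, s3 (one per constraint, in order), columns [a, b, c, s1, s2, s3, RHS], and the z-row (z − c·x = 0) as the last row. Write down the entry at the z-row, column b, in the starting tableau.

-2

The z-row carries the negated objective coefficients: the b entry is -2.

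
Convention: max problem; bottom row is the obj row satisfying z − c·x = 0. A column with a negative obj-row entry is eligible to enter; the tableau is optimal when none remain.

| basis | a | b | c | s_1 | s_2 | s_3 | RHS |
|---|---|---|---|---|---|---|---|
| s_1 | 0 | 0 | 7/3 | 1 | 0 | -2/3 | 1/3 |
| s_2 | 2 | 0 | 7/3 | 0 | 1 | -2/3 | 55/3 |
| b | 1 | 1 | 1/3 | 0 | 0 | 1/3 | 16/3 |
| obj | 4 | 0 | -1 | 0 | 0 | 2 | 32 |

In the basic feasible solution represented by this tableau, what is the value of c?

0

c is not in the basis, so in the current basic feasible solution c = 0.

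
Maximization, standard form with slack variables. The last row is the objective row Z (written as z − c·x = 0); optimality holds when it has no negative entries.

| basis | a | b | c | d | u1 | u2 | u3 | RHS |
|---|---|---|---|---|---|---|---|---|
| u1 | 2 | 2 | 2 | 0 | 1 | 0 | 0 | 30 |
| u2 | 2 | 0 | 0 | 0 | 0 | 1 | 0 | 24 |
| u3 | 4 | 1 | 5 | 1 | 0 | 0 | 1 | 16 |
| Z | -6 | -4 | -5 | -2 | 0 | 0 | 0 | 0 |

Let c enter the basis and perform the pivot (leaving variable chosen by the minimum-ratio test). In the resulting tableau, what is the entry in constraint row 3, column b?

Ratio test on column c — row 1: 30/2 = 15; row 2: entry 0 ≤ 0; row 3: 16/5 = 16/5. Minimum is 16/5 at row 3 (u3 leaves); pivot element 5.
Divide row 3 by 5; eliminate column c from the other rows.
In the new row 3, the b entry is the old entry divided by the pivot: 1/5 = 1/5.

1/5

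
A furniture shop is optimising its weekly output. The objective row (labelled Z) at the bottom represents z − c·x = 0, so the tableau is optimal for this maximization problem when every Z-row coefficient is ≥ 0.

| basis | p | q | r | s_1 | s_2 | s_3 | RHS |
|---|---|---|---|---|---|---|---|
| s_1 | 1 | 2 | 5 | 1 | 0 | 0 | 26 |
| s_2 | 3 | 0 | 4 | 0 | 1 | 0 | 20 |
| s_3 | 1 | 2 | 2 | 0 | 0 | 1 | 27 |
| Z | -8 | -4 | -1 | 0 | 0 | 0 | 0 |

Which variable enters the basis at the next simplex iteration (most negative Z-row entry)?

p

Negative Z-row entries: p: -8, q: -4, r: -1.
The most negative is -8 in column p, so p enters.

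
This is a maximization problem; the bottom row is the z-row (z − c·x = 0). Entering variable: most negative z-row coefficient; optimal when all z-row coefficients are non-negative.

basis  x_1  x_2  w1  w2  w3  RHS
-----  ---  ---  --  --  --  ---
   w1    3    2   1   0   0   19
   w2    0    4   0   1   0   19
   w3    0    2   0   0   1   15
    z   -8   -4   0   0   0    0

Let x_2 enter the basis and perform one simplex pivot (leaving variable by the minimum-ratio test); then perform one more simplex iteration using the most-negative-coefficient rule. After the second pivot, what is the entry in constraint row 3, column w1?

Ratio test on column x_2 — row 1: 19/2 = 19/2; row 2: 19/4 = 19/4; row 3: 15/2 = 15/2. Minimum is 19/4 at row 2 (w2 leaves); pivot element 4.
Divide row 2 by 4; eliminate column x_2 from the other rows.
Second iteration: most negative z-row entry is -8 in column x_1, so x_1 enters.
Ratio test on column x_1 — row 1: (19/2)/3 = 19/6; row 2: entry 0 ≤ 0; row 3: entry 0 ≤ 0. Minimum is 19/6 at row 1 (w1 leaves); pivot element 3.
Divide row 1 by 3; eliminate column x_1 from the other rows.
After both pivots, the entry at constraint row 3, column w1 is 0.

0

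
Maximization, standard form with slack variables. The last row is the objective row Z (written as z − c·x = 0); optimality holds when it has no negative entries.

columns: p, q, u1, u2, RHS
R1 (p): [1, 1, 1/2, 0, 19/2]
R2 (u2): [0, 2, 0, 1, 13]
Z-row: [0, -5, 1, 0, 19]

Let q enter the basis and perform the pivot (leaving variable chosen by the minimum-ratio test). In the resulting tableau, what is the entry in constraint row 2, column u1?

Ratio test on column q — row 1: (19/2)/1 = 19/2; row 2: 13/2 = 13/2. Minimum is 13/2 at row 2 (u2 leaves); pivot element 2.
Divide row 2 by 2; eliminate column q from the other rows.
In the new row 2, the u1 entry is the old entry divided by the pivot: 0/2 = 0.

0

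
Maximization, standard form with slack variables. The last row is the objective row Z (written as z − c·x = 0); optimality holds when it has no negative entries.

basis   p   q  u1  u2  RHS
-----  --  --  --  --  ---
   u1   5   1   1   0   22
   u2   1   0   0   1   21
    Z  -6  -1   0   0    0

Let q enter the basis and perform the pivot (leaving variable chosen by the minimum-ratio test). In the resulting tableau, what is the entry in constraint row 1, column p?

5

Ratio test on column q — row 1: 22/1 = 22; row 2: entry 0 ≤ 0. Minimum is 22 at row 1 (u1 leaves); pivot element 1.
Divide row 1 by 1; eliminate column q from the other rows.
In the new row 1, the p entry is the old entry divided by the pivot: 5/1 = 5.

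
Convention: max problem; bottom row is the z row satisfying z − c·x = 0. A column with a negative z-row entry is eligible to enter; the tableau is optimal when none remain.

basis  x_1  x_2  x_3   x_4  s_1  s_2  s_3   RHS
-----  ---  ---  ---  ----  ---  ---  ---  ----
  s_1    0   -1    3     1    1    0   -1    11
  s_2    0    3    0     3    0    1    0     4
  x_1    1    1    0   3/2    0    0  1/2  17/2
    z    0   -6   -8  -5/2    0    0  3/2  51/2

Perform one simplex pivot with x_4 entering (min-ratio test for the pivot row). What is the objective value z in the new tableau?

Ratio test on column x_4 — row 1: 11/1 = 11; row 2: 4/3 = 4/3; row 3: (17/2)/(3/2) = 17/3. Minimum is 4/3 at row 2 (s_2 leaves); pivot element 3.
Pivot on row 2; the z-row RHS becomes 51/2 − (-5/2)·(4/3) = 173/6.

173/6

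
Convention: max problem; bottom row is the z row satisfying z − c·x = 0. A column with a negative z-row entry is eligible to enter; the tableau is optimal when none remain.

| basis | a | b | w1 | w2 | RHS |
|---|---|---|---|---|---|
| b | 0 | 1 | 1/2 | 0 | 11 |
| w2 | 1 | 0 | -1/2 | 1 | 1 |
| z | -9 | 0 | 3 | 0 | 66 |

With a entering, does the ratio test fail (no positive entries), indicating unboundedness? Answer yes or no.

no

Column a has positive entries in row(s) 2, so the ratio test bounds it — not unbounded.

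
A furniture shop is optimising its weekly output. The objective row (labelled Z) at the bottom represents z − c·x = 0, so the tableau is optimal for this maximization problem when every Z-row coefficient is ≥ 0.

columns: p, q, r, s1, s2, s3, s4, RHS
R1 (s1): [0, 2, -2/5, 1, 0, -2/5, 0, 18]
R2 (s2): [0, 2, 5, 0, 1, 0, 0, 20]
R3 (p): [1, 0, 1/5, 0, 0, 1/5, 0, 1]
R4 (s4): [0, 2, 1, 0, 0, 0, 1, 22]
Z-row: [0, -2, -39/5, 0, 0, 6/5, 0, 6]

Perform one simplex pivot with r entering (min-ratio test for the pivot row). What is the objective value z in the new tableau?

186/5

Ratio test on column r — row 1: entry -2/5 ≤ 0; row 2: 20/5 = 4; row 3: 1/(1/5) = 5; row 4: 22/1 = 22. Minimum is 4 at row 2 (s2 leaves); pivot element 5.
Pivot on row 2; the Z-row RHS becomes 6 − (-39/5)·4 = 186/5.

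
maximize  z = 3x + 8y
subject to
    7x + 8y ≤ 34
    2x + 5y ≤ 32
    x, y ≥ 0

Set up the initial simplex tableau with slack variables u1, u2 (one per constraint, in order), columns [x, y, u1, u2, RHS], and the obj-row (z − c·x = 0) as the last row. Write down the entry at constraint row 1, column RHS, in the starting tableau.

The RHS of constraint 1 is b_1 = 34.

34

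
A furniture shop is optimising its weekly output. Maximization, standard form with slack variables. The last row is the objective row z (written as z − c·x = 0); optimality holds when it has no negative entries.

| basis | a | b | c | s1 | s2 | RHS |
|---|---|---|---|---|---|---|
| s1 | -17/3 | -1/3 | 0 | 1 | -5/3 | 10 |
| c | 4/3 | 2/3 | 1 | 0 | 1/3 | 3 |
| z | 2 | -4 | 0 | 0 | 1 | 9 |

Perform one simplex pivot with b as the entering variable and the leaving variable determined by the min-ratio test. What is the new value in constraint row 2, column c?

3/2

Ratio test on column b — row 1: entry -1/3 ≤ 0; row 2: 3/(2/3) = 9/2. Minimum is 9/2 at row 2 (c leaves); pivot element 2/3.
Divide row 2 by 2/3; eliminate column b from the other rows.
In the new row 2, the c entry is the old entry divided by the pivot: 1/(2/3) = 3/2.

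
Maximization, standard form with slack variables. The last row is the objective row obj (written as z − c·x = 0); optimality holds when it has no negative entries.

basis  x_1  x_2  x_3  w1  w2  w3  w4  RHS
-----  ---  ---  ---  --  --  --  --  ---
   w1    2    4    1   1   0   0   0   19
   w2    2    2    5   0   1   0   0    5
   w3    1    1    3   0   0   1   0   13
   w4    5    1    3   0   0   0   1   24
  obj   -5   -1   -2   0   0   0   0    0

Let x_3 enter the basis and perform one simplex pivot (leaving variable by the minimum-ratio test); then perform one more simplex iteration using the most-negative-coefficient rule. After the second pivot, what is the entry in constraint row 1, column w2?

-1

Ratio test on column x_3 — row 1: 19/1 = 19; row 2: 5/5 = 1; row 3: 13/3 = 13/3; row 4: 24/3 = 8. Minimum is 1 at row 2 (w2 leaves); pivot element 5.
Divide row 2 by 5; eliminate column x_3 from the other rows.
Second iteration: most negative obj-row entry is -21/5 in column x_1, so x_1 enters.
Ratio test on column x_1 — row 1: 18/(8/5) = 45/4; row 2: 1/(2/5) = 5/2; row 3: entry -1/5 ≤ 0; row 4: 21/(19/5) = 105/19. Minimum is 5/2 at row 2 (x_3 leaves); pivot element 2/5.
Divide row 2 by 2/5; eliminate column x_1 from the other rows.
After both pivots, the entry at constraint row 1, column w2 is -1.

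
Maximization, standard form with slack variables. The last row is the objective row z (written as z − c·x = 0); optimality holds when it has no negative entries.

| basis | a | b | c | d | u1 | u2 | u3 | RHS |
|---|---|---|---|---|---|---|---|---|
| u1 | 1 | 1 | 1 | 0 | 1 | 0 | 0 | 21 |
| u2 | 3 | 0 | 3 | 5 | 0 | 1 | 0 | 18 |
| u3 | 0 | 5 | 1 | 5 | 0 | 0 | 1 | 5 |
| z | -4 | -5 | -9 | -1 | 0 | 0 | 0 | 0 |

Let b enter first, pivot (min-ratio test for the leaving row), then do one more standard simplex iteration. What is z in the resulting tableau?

Ratio test on column b — row 1: 21/1 = 21; row 2: entry 0 ≤ 0; row 3: 5/5 = 1. Minimum is 1 at row 3 (u3 leaves); pivot element 5.
Pivot on row 3; the z-row RHS becomes 0 − (-5)·1 = 5.
Next entering variable (most negative z-row entry -8): c.
Ratio test on column c — row 1: 20/(4/5) = 25; row 2: 18/3 = 6; row 3: 1/(1/5) = 5. Minimum is 5 at row 3 (b leaves); pivot element 1/5.
After the second pivot the z-row RHS is 5 − (-8)·5 = 45.

45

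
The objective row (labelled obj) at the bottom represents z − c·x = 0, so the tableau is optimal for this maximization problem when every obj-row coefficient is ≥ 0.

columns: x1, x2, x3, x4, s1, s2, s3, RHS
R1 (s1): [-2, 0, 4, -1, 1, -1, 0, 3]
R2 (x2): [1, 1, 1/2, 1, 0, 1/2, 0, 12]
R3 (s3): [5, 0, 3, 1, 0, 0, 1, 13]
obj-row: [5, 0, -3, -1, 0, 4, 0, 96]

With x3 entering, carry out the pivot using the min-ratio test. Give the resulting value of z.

393/4

Ratio test on column x3 — row 1: 3/4 = 3/4; row 2: 12/(1/2) = 24; row 3: 13/3 = 13/3. Minimum is 3/4 at row 1 (s1 leaves); pivot element 4.
Pivot on row 1; the obj-row RHS becomes 96 − (-3)·(3/4) = 393/4.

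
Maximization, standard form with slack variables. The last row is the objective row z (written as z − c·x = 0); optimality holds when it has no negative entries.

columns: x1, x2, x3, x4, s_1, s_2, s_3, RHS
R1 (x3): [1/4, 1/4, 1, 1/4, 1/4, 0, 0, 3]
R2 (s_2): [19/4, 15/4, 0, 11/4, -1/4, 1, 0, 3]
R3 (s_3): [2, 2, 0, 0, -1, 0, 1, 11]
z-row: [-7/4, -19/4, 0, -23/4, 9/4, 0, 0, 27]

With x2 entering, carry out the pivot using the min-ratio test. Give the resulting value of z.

Ratio test on column x2 — row 1: 3/(1/4) = 12; row 2: 3/(15/4) = 4/5; row 3: 11/2 = 11/2. Minimum is 4/5 at row 2 (s_2 leaves); pivot element 15/4.
Pivot on row 2; the z-row RHS becomes 27 − (-19/4)·(4/5) = 154/5.

154/5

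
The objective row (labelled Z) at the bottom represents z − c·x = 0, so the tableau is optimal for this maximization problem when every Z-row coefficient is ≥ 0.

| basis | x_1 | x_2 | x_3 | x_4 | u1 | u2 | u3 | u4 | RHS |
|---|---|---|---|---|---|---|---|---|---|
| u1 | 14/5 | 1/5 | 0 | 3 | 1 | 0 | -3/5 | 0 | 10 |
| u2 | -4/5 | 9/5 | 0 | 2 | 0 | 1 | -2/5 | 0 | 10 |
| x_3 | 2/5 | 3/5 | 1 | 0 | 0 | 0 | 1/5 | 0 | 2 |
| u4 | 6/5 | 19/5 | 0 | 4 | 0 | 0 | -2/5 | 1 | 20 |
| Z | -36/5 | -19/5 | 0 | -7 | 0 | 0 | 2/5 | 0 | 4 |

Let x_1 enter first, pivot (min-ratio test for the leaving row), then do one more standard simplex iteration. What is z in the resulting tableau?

33

Ratio test on column x_1 — row 1: 10/(14/5) = 25/7; row 2: entry -4/5 ≤ 0; row 3: 2/(2/5) = 5; row 4: 20/(6/5) = 50/3. Minimum is 25/7 at row 1 (u1 leaves); pivot element 14/5.
Pivot on row 1; the Z-row RHS becomes 4 − (-36/5)·(25/7) = 208/7.
Next entering variable (most negative Z-row entry -23/7): x_2.
Ratio test on column x_2 — row 1: (25/7)/(1/14) = 50; row 2: (90/7)/(13/7) = 90/13; row 3: (4/7)/(4/7) = 1; row 4: (110/7)/(26/7) = 55/13. Minimum is 1 at row 3 (x_3 leaves); pivot element 4/7.
After the second pivot the Z-row RHS is 208/7 − (-23/7)·1 = 33.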